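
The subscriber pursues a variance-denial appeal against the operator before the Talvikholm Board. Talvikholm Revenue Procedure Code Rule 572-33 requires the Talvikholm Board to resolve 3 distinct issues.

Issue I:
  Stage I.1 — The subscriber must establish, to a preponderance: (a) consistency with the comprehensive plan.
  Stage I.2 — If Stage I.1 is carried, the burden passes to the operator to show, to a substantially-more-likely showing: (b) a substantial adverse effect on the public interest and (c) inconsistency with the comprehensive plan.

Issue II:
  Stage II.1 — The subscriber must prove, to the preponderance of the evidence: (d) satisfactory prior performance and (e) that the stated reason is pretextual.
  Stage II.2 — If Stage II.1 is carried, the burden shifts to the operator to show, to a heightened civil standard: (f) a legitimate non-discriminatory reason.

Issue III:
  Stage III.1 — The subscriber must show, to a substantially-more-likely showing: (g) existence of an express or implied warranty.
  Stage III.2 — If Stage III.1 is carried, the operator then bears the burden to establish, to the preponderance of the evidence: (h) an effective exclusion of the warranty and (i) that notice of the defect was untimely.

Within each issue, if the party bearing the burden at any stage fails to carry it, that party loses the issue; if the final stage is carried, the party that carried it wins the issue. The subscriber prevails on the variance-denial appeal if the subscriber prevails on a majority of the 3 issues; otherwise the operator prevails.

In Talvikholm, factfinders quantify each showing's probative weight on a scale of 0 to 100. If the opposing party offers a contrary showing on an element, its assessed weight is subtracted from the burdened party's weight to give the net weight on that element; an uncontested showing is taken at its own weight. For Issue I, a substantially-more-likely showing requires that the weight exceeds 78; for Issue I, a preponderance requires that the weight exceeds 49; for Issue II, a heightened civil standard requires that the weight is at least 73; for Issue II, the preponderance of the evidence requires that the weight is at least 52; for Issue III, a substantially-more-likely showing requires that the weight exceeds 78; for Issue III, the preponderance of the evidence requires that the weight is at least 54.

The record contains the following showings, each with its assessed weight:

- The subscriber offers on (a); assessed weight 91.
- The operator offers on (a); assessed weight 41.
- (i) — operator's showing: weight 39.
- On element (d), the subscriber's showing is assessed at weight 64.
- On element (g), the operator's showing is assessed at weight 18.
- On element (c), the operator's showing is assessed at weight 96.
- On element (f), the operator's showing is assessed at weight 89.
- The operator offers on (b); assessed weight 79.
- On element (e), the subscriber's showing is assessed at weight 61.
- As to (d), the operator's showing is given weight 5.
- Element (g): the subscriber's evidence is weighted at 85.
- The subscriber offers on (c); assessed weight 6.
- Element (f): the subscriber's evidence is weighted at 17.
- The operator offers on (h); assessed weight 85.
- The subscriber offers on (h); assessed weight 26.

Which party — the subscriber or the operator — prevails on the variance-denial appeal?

operator

— Issue I —
At Stage I.1 the subscriber must meet a preponderance (weight exceeds 49): on (a) the weight is 91 less the opposing 41 gives net 50, which does exceed 49, so (a) meets the standard.
  All elements met. The burden passes to the operator.
At Stage I.2 the operator must meet a substantially-more-likely showing (weight exceeds 78): on (b) the weight is 79, which does exceed 78, so (b) meets the standard; on (c) the weight is 96 less the opposing 6 gives net 90, which does exceed 78, so (c) meets the standard.
  All elements met at the final stage.
With every stage satisfied, the operator prevails on this issue.
— Issue II —
Stage II.1 (subscriber, the preponderance of the evidence, weight is at least 52): (d) net 64−5=59 ≥ 52 — meets; (e) 61 ≥ 52 — meets.
  All elements met. The burden passes to the operator.
Stage II.2 (operator, a heightened civil standard, weight is at least 73): (f) net 89−17=72 < 73 — fails.
  Stage II.2 not carried; the operator fails its burden.
The analysis ends at Stage II.2; the subscriber prevails on this issue.
— Issue III —
At Stage III.1 the subscriber must meet a substantially-more-likely showing (weight exceeds 78): on (g) the weight is 85 less the opposing 18 gives net 67, ≤ 78, so (g) does not meet the standard.
  The subscriber does not carry Stage III.1.
The operator prevails on this issue.
Per-issue: Issue I → operator; Issue II → subscriber; Issue III → operator. The subscriber must prevail on a majority of issues; overall, the operator prevails.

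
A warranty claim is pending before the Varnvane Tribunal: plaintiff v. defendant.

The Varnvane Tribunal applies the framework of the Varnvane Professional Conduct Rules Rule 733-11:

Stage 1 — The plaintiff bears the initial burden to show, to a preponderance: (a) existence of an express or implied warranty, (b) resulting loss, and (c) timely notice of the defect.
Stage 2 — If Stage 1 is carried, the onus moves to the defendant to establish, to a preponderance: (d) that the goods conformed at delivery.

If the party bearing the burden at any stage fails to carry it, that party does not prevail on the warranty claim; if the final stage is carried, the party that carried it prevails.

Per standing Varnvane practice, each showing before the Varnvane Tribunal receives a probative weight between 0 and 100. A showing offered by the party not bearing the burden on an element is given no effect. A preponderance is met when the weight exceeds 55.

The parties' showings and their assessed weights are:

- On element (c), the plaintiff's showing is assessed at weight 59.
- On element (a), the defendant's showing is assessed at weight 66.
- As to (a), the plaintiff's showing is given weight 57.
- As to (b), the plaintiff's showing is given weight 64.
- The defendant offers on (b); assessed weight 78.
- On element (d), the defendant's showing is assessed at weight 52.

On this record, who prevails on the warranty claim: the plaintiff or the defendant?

plaintiff

At Stage 1 the plaintiff must meet a preponderance (weight exceeds 55): on (a) the weight is 57 (the defendant's 66 is given no effect), which does exceed 55, so (a) meets the standard; on (b) the weight is 64 (the defendant's 78 is given no effect), > 55, so (b) meets the standard; on (c) the weight is 59, > 55, so (c) meets the standard.
  Stage 1 carried; the burden shifts to the defendant.
At Stage 2 the defendant must meet a preponderance (weight exceeds 55): on (d) the weight is 52, which does not exceed 55, so (d) does not meet the standard.
  Not every element is met, so the defendant fails to carry Stage 2.
The plaintiff prevails.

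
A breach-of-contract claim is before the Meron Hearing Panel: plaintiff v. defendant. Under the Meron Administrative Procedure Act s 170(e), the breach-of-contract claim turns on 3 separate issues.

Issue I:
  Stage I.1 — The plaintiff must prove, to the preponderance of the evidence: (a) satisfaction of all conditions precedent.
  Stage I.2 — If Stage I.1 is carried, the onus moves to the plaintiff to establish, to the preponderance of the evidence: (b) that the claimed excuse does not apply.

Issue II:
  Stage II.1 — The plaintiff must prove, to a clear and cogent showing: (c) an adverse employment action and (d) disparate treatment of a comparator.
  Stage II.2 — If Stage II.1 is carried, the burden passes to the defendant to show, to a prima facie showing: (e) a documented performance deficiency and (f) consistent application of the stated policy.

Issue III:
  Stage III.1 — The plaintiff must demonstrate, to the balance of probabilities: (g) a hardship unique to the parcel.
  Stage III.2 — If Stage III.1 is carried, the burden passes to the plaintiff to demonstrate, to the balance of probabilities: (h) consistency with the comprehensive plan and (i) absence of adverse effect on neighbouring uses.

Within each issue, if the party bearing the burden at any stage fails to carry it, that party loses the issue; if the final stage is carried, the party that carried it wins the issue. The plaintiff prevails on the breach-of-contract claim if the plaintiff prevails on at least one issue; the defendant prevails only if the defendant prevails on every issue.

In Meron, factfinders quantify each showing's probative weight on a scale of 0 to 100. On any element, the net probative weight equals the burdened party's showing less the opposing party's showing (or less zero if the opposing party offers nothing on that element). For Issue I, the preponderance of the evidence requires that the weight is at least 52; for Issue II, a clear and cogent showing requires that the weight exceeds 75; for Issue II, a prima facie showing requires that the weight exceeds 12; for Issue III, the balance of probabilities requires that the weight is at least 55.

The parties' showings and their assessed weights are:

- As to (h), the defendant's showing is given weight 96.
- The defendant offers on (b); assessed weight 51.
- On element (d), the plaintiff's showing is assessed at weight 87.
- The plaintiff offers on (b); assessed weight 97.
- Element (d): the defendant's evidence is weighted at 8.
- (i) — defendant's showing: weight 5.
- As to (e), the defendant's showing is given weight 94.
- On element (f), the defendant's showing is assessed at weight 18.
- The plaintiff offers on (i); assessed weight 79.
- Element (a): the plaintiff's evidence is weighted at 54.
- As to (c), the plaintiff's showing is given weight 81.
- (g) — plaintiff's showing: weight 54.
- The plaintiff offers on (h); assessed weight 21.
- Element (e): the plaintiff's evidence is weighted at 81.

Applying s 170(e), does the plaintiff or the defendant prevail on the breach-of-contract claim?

defendant

— Issue I —
At Stage I.1 the plaintiff must meet the preponderance of the evidence (weight is at least 52): on (a) the weight is 54, which does reach 52, so (a) meets the standard.
  Stage I.1 carried; the burden remains with the plaintiff.
At Stage I.2 the plaintiff must meet the preponderance of the evidence (weight is at least 52): on (b) the weight is 97 less the opposing 51 gives net 46, which does not reach 52, so (b) does not meet the standard.
  The plaintiff does not carry Stage I.2.
The analysis ends at Stage I.2; the defendant prevails on this issue.
— Issue II —
Stage II.1 — burden on plaintiff; standard: a clear and cogent showing (weight exceeds 75).
    (c): 81 > 75 [met]
    (d): 87 − 8 = 79 > 75 [met]
  All elements met. The burden passes to the defendant.
Stage II.2 — burden on defendant; standard: a prima facie showing (weight exceeds 12).
    (e): 94 − 81 = 13 > 12 [met]
    (f): 18 > 12 [met]
  All elements met at the final stage.
Every stage carried; the defendant prevails on this issue.
— Issue III —
Stage III.1 (plaintiff, the balance of probabilities, weight is at least 55): (g) 54 < 55 — fails.
  Not every element is met, so the plaintiff fails to carry Stage III.1.
So the defendant prevails on this issue.
Per-issue: Issue I → defendant; Issue II → defendant; Issue III → defendant. The plaintiff must prevail on at least one issue; overall, the defendant prevails.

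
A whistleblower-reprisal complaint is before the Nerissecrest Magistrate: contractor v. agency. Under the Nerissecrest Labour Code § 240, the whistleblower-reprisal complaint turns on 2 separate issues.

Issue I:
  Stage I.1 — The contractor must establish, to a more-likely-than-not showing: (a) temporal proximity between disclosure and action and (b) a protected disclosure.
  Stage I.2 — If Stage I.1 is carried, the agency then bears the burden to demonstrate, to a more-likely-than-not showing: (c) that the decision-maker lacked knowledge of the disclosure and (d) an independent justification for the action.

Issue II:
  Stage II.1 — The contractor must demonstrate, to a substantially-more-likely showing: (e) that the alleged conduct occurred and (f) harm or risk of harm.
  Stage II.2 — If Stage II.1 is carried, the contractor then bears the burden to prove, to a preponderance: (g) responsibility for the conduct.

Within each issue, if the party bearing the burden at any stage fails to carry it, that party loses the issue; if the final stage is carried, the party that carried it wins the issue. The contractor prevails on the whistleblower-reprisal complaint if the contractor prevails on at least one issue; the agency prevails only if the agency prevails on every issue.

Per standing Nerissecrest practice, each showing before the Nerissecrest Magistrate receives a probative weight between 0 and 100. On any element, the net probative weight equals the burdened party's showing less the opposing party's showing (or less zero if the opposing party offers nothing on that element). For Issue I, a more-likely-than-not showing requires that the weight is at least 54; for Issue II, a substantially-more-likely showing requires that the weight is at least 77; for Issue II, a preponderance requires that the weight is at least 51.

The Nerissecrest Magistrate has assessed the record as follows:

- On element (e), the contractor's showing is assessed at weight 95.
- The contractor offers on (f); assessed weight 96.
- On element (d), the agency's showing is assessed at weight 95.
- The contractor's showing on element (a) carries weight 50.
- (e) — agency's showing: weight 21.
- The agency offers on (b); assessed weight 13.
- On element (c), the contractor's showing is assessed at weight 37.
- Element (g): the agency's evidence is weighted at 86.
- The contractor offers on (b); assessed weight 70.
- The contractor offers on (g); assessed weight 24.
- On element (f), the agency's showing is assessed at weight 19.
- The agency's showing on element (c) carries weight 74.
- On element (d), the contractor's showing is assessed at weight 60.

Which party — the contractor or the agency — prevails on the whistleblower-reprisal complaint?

— Issue I —
At Stage I.1 the contractor must meet a more-likely-than-not showing (weight is at least 54): on (a) the weight is 50, < 54, so (a) does not meet the standard; on (b) the weight is 70 less the opposing 13 gives net 57, ≥ 54, so (b) meets the standard.
  The contractor does not carry Stage I.1.
The analysis ends at Stage I.1; the agency prevails on this issue.
— Issue II —
Stage II.1 — burden on contractor; standard: a substantially-more-likely showing (weight is at least 77).
    (e): 95 − 21 = 74 < 77 [not met]
    (f): 96 − 19 = 77 ≥ 77 [met]
  The contractor does not carry Stage II.1.
So the agency prevails on this issue.
Per-issue: Issue I → agency; Issue II → agency. The contractor must prevail on at least one issue; overall, the agency prevails.

agency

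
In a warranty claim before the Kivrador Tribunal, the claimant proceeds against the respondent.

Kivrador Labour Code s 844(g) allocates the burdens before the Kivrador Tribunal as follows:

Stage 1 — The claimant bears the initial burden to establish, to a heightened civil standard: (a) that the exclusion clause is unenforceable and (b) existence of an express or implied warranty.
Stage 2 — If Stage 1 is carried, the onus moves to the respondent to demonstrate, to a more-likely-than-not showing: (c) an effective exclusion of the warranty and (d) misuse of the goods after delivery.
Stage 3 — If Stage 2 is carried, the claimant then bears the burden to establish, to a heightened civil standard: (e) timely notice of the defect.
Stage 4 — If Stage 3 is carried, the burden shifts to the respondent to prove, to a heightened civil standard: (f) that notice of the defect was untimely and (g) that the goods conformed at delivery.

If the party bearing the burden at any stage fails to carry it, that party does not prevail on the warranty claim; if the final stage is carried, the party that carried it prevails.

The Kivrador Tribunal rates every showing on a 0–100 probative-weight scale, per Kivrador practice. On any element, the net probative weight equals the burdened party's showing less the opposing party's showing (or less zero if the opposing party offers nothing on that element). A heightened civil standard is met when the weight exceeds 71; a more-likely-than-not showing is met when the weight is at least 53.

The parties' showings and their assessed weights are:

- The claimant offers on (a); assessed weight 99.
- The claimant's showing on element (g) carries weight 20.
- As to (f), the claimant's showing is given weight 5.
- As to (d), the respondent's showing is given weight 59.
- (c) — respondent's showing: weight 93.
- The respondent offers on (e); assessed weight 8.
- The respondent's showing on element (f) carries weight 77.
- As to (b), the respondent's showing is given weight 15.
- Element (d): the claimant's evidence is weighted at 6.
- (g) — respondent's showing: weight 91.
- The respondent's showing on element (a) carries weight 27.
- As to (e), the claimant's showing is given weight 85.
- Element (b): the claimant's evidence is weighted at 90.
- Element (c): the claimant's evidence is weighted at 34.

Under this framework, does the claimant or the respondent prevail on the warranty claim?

Stage 1 (claimant, a heightened civil standard, weight exceeds 71): (a) net 99−27=72 > 71 — meets; (b) net 90−15=75 > 71 — meets.
  The claimant carries Stage 1; the respondent now bears the burden.
Stage 2 (respondent, a more-likely-than-not showing, weight is at least 53): (c) net 93−34=59 ≥ 53 — meets; (d) net 59−6=53 ≥ 53 — meets.
  All elements met. The burden passes to the claimant.
Stage 3 (claimant, a heightened civil standard, weight exceeds 71): (e) net 85−8=77 > 71 — meets.
  All elements met. The burden passes to the respondent.
Stage 4 (respondent, a heightened civil standard, weight exceeds 71): (f) net 77−5=72 > 71 — meets; (g) net 91−20=71 ≤ 71 — fails.
  Stage 4 not carried; the respondent fails its burden.
The claimant prevails.

claimant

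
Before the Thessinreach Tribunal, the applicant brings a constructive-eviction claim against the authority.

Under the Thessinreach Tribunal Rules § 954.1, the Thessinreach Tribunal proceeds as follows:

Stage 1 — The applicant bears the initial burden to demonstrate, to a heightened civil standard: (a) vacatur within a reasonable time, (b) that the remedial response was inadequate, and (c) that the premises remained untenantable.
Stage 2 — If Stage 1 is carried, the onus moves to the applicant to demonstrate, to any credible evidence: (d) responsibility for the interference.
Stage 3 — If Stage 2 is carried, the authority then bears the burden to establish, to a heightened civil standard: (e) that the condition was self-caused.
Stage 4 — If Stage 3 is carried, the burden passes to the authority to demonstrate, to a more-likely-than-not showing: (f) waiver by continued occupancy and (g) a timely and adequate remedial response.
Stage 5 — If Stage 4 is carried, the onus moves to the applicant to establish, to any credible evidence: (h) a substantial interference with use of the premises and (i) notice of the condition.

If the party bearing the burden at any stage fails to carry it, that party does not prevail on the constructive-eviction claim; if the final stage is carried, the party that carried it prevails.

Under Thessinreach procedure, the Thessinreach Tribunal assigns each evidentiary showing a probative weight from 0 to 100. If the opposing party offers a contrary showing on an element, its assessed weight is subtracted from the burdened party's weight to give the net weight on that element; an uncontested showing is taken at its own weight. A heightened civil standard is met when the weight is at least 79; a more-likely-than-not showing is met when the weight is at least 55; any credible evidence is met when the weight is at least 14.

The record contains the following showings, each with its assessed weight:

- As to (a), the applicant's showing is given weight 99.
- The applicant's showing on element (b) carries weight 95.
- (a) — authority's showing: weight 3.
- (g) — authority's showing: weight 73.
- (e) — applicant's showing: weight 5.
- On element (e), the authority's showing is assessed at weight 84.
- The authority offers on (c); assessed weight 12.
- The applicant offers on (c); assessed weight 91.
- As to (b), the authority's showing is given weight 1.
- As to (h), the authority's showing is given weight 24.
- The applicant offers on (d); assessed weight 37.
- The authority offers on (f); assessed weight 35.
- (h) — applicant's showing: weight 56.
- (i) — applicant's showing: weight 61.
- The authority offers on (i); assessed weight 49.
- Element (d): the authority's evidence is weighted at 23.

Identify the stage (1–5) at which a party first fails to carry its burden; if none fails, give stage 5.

stage 4

Stage 1 (applicant, a heightened civil standard, weight is at least 79): (a) net 99−3=96 ≥ 79 — meets; (b) net 95−1=94 ≥ 79 — meets; (c) net 91−12=79 ≥ 79 — meets.
  All elements met. The applicant retains the burden for Stage 2.
Stage 2 (applicant, any credible evidence, weight is at least 14): (d) net 37−23=14 ≥ 14 — meets.
  Stage 2 carried; the burden shifts to the authority.
Stage 3 (authority, a heightened civil standard, weight is at least 79): (e) net 84−5=79 ≥ 79 — meets.
  Stage 3 is satisfied; the authority continues to bear the burden.
Stage 4 (authority, a more-likely-than-not showing, weight is at least 55): (f) 35 < 55 — fails; (g) 73 ≥ 55 — meets.
  Not every element is met, so the authority fails to carry Stage 4.
The applicant prevails.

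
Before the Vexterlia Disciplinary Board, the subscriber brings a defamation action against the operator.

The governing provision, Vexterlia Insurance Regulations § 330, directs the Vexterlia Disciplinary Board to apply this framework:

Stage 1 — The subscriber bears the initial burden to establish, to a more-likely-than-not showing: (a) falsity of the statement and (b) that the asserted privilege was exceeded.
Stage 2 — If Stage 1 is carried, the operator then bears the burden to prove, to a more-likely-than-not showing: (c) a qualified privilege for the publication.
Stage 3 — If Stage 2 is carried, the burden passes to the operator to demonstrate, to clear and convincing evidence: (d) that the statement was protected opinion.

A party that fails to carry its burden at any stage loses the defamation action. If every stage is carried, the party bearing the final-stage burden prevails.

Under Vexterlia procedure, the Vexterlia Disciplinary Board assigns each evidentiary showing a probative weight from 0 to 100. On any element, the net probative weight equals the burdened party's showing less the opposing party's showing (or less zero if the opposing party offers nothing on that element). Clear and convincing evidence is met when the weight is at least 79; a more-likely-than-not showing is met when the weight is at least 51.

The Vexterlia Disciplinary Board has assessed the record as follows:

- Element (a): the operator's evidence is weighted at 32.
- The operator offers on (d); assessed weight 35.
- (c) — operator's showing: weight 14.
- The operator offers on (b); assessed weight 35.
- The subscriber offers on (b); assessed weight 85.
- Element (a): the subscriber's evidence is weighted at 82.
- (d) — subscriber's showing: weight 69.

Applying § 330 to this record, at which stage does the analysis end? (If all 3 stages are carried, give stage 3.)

stage 1

Stage 1 (subscriber, a more-likely-than-not showing, weight is at least 51): (a) net 82−32=50 < 51 — fails; (b) net 85−35=50 < 51 — fails.
  The subscriber does not carry Stage 1.
So the operator prevails.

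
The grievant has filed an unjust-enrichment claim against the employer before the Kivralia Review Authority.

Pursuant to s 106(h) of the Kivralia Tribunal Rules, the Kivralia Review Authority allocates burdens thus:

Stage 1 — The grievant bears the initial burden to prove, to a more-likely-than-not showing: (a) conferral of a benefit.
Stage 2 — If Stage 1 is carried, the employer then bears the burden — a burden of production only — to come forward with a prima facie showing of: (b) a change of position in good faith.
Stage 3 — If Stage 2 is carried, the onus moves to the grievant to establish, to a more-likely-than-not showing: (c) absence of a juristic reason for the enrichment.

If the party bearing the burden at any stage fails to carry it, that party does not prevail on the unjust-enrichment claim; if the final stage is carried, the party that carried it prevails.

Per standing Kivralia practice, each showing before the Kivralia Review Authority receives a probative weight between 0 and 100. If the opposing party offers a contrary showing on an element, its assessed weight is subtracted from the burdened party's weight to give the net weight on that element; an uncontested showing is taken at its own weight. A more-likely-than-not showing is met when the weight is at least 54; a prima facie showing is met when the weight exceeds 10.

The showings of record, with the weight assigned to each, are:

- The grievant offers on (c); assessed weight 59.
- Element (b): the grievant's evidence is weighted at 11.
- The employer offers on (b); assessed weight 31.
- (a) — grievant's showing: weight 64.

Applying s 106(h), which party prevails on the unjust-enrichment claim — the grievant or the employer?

At Stage 1 the grievant must meet a more-likely-than-not showing (weight is at least 54): on (a) the weight is 64, which does reach 54, so (a) meets the standard.
  The grievant carries Stage 1; the employer now bears the burden.
At Stage 2 the employer must meet a prima facie showing (weight exceeds 10): on (b) the weight is 31 less the opposing 11 gives net 20, > 10, so (b) meets the standard.
  Stage 2 carried; the burden shifts to the grievant.
At Stage 3 the grievant must meet a more-likely-than-not showing (weight is at least 54): on (c) the weight is 59, which does reach 54, so (c) meets the standard.
  Stage 3 carried; the final stage is satisfied.
With every stage satisfied, the grievant prevails.

grievant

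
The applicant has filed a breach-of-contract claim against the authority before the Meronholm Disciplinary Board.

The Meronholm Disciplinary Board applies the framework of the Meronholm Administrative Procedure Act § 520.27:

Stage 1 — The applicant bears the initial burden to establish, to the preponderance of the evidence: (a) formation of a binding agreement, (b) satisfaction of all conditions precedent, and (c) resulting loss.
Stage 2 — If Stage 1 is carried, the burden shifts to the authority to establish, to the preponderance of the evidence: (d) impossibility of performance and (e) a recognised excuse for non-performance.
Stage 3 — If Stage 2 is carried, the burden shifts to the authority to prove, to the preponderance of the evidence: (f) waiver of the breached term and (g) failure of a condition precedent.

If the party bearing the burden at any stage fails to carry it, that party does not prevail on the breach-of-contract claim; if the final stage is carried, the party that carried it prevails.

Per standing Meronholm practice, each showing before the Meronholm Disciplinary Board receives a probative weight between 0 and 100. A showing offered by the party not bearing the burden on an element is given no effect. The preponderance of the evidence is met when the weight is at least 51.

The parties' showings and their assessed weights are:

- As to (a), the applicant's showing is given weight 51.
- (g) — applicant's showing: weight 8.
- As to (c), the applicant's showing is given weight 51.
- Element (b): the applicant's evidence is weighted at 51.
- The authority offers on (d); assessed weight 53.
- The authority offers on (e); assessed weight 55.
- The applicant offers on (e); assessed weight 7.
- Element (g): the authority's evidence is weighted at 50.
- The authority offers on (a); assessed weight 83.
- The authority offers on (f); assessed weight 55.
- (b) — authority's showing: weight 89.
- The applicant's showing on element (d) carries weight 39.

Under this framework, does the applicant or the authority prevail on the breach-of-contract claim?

applicant

At Stage 1 the applicant must meet the preponderance of the evidence (weight is at least 51): on (a) the weight is 51 (the authority's 83 is given no effect), ≥ 51, so (a) meets the standard; on (b) the weight is 51 (the authority's 89 is given no effect), which does reach 51, so (b) meets the standard; on (c) the weight is 51, ≥ 51, so (c) meets the standard.
  The applicant carries Stage 1; the authority now bears the burden.
At Stage 2 the authority must meet the preponderance of the evidence (weight is at least 51): on (d) the weight is 53 (the applicant's 39 is given no effect), which does reach 51, so (d) meets the standard; on (e) the weight is 55 (the applicant's 7 is given no effect), ≥ 51, so (e) meets the standard.
  Stage 2 carried; the burden remains with the authority.
At Stage 3 the authority must meet the preponderance of the evidence (weight is at least 51): on (f) the weight is 55, which does reach 51, so (f) meets the standard; on (g) the weight is 50 (the applicant's 8 is given no effect), < 51, so (g) does not meet the standard.
  The authority does not carry Stage 3.
The applicant prevails.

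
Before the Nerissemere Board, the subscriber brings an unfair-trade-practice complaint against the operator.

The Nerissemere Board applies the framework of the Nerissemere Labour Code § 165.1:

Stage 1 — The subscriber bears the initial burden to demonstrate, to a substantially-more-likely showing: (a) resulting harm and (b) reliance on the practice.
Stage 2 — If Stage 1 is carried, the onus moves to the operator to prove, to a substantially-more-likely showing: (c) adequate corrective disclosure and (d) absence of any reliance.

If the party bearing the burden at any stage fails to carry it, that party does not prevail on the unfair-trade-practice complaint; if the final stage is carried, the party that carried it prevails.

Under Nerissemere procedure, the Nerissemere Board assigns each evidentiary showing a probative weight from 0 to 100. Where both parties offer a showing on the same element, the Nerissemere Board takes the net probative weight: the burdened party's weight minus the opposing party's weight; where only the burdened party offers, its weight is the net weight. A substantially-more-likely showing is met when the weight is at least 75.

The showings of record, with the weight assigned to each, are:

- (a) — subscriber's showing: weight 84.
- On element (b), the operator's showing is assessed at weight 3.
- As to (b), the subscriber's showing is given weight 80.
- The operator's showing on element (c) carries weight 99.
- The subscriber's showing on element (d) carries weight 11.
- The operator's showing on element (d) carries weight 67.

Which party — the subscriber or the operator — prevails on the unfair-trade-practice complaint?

At Stage 1 the subscriber must meet a substantially-more-likely showing (weight is at least 75): on (a) the weight is 84, which does reach 75, so (a) meets the standard; on (b) the weight is 80 less the opposing 3 gives net 77, ≥ 75, so (b) meets the standard.
  Stage 1 carried; the burden shifts to the operator.
At Stage 2 the operator must meet a substantially-more-likely showing (weight is at least 75): on (c) the weight is 99, which does reach 75, so (c) meets the standard; on (d) the weight is 67 less the opposing 11 gives net 56, < 75, so (d) does not meet the standard.
  The operator does not carry Stage 2.
The subscriber prevails.

subscriber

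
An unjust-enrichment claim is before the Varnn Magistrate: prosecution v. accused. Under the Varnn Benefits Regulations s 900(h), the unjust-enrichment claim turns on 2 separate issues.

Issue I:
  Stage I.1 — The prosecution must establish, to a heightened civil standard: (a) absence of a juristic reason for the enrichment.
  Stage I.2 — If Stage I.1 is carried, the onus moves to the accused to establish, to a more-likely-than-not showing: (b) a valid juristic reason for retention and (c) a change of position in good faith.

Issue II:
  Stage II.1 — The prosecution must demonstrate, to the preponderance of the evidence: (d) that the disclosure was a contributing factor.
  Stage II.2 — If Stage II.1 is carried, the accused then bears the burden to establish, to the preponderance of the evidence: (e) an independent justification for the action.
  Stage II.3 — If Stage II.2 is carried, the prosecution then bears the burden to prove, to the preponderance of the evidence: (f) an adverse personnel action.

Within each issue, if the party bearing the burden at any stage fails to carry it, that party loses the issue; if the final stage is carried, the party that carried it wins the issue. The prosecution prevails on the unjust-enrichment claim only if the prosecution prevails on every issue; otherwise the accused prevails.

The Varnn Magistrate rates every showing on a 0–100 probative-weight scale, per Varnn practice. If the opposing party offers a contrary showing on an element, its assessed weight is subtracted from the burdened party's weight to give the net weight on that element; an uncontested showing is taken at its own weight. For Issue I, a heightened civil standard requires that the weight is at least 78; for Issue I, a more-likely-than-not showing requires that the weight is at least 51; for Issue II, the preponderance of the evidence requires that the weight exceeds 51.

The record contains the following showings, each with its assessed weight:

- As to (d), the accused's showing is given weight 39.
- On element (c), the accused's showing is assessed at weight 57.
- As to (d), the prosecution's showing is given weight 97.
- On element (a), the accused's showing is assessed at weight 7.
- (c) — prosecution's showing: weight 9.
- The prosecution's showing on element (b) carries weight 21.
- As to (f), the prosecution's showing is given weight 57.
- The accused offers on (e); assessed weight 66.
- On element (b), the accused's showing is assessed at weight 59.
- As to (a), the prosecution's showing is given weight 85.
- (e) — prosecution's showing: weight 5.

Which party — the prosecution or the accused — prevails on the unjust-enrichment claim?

— Issue I —
At Stage I.1 the prosecution must meet a heightened civil standard (weight is at least 78): on (a) the weight is 85 less the opposing 7 gives net 78, which does reach 78, so (a) meets the standard.
  Stage I.1 carried; the burden shifts to the accused.
At Stage I.2 the accused must meet a more-likely-than-not showing (weight is at least 51): on (b) the weight is 59 less the opposing 21 gives net 38, < 51, so (b) does not meet the standard; on (c) the weight is 57 less the opposing 9 gives net 48, < 51, so (c) does not meet the standard.
  The accused does not carry Stage I.2.
The analysis ends at Stage I.2; the prosecution prevails on this issue.
— Issue II —
Stage II.1 — burden on prosecution; standard: the preponderance of the evidence (weight exceeds 51).
    (d): 97 − 39 = 58 > 51 [met]
  Stage II.1 is satisfied; the onus moves to the accused.
Stage II.2 — burden on accused; standard: the preponderance of the evidence (weight exceeds 51).
    (e): 66 − 5 = 61 > 51 [met]
  Stage II.2 carried; the burden shifts to the prosecution.
Stage II.3 — burden on prosecution; standard: the preponderance of the evidence (weight exceeds 51).
    (f): 57 > 51 [met]
  The prosecution carries the last stage.
Every stage carried; the prosecution prevails on this issue.
Per-issue: Issue I → prosecution; Issue II → prosecution. The prosecution must prevail on every issue; overall, the prosecution prevails.

prosecution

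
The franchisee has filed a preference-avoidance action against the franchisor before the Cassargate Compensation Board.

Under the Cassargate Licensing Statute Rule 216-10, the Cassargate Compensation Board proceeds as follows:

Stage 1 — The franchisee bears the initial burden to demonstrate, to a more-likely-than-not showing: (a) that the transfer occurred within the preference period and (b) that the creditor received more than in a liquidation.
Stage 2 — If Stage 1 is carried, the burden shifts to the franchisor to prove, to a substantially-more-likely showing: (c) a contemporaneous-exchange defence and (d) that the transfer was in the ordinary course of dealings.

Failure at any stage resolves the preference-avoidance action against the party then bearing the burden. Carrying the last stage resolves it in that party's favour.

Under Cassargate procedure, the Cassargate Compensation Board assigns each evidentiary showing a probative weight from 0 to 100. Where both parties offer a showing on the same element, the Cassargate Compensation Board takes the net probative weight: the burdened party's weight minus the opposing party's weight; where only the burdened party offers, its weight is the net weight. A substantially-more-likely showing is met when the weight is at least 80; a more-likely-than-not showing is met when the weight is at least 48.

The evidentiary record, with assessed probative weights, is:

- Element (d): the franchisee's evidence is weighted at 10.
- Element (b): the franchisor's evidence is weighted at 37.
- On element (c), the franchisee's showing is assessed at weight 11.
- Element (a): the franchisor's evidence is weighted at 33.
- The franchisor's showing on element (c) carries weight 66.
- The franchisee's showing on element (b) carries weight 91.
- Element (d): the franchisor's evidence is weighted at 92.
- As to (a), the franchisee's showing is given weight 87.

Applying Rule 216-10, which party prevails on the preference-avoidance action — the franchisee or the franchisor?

franchisee

At Stage 1 the franchisee must meet a more-likely-than-not showing (weight is at least 48): on (a) the weight is 87 less the opposing 33 gives net 54, which does reach 48, so (a) meets the standard; on (b) the weight is 91 less the opposing 37 gives net 54, which does reach 48, so (b) meets the standard.
  Stage 1 is satisfied; the onus moves to the franchisor.
At Stage 2 the franchisor must meet a substantially-more-likely showing (weight is at least 80): on (c) the weight is 66 less the opposing 11 gives net 55, < 80, so (c) does not meet the standard; on (d) the weight is 92 less the opposing 10 gives net 82, which does reach 80, so (d) meets the standard.
  Stage 2 not carried; the franchisor fails its burden.
So the franchisee prevails.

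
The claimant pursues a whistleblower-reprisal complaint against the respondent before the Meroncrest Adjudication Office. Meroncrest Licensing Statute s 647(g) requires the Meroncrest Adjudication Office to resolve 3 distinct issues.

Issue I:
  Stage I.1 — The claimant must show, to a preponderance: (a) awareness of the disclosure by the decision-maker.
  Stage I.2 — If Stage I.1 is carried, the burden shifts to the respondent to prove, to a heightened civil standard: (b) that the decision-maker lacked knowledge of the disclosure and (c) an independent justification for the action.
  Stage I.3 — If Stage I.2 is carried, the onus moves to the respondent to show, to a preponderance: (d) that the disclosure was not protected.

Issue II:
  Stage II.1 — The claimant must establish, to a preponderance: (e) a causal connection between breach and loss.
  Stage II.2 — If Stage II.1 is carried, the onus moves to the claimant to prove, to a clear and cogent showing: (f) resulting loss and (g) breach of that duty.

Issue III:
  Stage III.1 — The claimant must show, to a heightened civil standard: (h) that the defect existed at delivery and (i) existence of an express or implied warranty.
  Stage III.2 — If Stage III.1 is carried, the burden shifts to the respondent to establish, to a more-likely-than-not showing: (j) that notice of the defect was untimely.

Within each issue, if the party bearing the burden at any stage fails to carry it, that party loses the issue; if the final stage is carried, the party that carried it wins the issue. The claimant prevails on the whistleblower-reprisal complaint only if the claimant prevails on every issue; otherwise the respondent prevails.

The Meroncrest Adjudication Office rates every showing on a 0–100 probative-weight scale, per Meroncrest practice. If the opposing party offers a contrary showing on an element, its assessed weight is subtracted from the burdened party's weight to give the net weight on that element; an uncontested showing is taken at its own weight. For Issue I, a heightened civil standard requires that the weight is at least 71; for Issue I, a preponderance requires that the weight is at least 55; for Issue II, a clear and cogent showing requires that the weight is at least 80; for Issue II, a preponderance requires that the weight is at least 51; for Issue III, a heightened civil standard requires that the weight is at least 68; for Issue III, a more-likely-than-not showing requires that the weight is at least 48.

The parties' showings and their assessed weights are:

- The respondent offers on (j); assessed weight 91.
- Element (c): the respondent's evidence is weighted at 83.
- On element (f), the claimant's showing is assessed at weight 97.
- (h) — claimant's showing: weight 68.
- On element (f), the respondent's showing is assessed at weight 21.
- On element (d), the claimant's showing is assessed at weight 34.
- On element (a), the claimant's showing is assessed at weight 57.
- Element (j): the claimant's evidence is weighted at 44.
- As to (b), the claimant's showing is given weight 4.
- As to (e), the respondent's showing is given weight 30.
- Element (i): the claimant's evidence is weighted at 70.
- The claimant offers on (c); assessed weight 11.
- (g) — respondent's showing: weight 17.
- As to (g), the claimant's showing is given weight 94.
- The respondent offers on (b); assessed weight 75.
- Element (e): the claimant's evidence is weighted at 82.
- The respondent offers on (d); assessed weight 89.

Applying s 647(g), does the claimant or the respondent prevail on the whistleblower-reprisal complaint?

respondent

— Issue I —
At Stage I.1 the claimant must meet a preponderance (weight is at least 55): on (a) the weight is 57, ≥ 55, so (a) meets the standard.
  All elements met. The burden passes to the respondent.
At Stage I.2 the respondent must meet a heightened civil standard (weight is at least 71): on (b) the weight is 75 less the opposing 4 gives net 71, ≥ 71, so (b) meets the standard; on (c) the weight is 83 less the opposing 11 gives net 72, ≥ 71, so (c) meets the standard.
  Stage I.2 is satisfied; the respondent continues to bear the burden.
At Stage I.3 the respondent must meet a preponderance (weight is at least 55): on (d) the weight is 89 less the opposing 34 gives net 55, which does reach 55, so (d) meets the standard.
  The respondent carries the last stage.
Every stage carried; the respondent prevails on this issue.
— Issue II —
Stage II.1 (claimant, a preponderance, weight is at least 51): (e) net 82−30=52 ≥ 51 — meets.
  Stage II.1 is satisfied; the claimant continues to bear the burden.
Stage II.2 (claimant, a clear and cogent showing, weight is at least 80): (f) net 97−21=76 < 80 — fails; (g) net 94−17=77 < 80 — fails.
  The claimant does not carry Stage II.2.
The analysis ends at Stage II.2; the respondent prevails on this issue.
— Issue III —
At Stage III.1 the claimant must meet a heightened civil standard (weight is at least 68): on (h) the weight is 68, which does reach 68, so (h) meets the standard; on (i) the weight is 70, which does reach 68, so (i) meets the standard.
  The claimant carries Stage III.1; the respondent now bears the burden.
At Stage III.2 the respondent must meet a more-likely-than-not showing (weight is at least 48): on (j) the weight is 91 less the opposing 44 gives net 47, which does not reach 48, so (j) does not meet the standard.
  Not every element is met, so the respondent fails to carry Stage III.2.
The analysis ends at Stage III.2; the claimant prevails on this issue.
Per-issue: Issue I → respondent; Issue II → respondent; Issue III → claimant. The claimant must prevail on every issue; overall, the respondent prevails.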